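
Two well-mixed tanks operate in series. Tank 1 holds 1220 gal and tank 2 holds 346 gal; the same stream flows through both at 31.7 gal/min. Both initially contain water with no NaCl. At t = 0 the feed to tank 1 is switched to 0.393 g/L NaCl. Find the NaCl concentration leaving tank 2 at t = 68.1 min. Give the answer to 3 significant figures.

0.300 g/L

Time constants: τᵢ = Vᵢ/Q for each well-mixed tank.
τ₁ = 1220/31.7 = 38.486 min; τ₂ = 346/31.7 = 10.915 min.
Solving the cascade with C₁(0)=C₂(0)=0 gives C₂(t) = C_in[1 − (τ₁ e^(−t/τ₁) − τ₂ e^(−t/τ₂))/(τ₁ − τ₂)].
At t = 68.1: e^(−t/τ₁) = 0.17042, e^(−t/τ₂) = 0.0019514.
C₂ = 0.393·[1 − (38.486·0.17042 − 10.915·0.0019514)/(27.571)] = 0.393·0.76289 = 0.29981 g/L.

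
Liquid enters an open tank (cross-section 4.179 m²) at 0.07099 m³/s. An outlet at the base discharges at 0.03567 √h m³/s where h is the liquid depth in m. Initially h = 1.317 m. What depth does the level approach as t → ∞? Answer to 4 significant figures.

3.961 m

Unsteady balance on liquid volume: A dh/dt = Q_in − 0.03567 √h. At steady state dh/dt = 0:
Q_in = 0.03567 √h_ss ⇒ √h_ss = 0.07099/0.03567 = 1.99019.
h_ss = 1.99019² = 3.96085 m. (Since h₀ = 1.317 m < h_ss, the level will rise toward this value.)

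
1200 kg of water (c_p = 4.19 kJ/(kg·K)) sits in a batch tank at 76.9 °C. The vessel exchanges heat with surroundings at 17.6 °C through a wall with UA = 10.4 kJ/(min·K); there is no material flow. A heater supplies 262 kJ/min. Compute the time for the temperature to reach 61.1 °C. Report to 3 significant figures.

301 min

M c_p dT/dt = −UA(T − T_amb) + Q̇.
τ = M c_p/UA = 483.46 min; T_ss = T_amb + Q̇/UA = 17.6 + 262/10.4 = 42.792 °C.
T(t) = T_ss + (T₀ − T_ss)e^(−t/τ); set T = 61.1:
t = −τ ln[(T − T_ss)/(T₀ − T_ss)] = −483.46 · ln(0.53676) = 300.81 min.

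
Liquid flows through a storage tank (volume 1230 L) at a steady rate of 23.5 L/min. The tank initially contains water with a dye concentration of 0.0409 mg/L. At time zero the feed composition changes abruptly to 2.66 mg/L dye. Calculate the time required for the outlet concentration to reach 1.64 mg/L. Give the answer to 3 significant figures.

49.4 min

Species balance: V dC/dt = Q(C_in − C) ⇒ τ = V/Q = 52.340 min.
C(t) = C_in + (C₀ − C_in) e^(−t/τ). Set C = 1.64 and solve for t:
e^(−t/τ) = (C − C_in)/(C₀ − C_in) = (1.64 − 2.66)/(0.0409 − 2.66) = 0.38945
t = −τ ln(…) = 52.340 × 0.94303 = 49.358 min.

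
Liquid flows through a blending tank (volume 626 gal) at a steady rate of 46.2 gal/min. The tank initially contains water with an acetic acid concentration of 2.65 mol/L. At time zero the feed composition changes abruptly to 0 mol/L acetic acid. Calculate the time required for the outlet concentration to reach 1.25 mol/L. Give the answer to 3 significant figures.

10.2 min

Mass balance on the solute (V constant): V dC/dt = Q(C_in − C), so τ = V/Q = 13.550 min.
C(t) = C_in + (C₀ − C_in) e^(−t/τ). Set C = 1.25 and solve for t:
e^(−t/τ) = (C − C_in)/(C₀ − C_in) = (1.25 − 0)/(2.65 − 0) = 0.47170
t = −τ ln(…) = 13.550 × 0.75142 = 10.182 min.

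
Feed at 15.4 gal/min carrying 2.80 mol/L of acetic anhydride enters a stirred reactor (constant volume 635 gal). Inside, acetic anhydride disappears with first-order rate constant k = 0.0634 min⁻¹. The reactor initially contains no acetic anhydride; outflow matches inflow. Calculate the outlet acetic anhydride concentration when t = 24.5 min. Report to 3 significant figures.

0.684 mol/L

V dC/dt = Q(C_in − C) − k V C.
dC/dt = (Q/V) C_in − (Q/V + k) C; effective rate a = Q/V + k = 0.024252 + 0.0634 = 0.087652 min⁻¹.
C_ss = Q C_in/(Q + kV) = 0.77472 mol/L; C(t) = C_ss + (C₀ − C_ss) e^(−a t).
C(24.5) = 0.77472 + (-0.77472)·e^(−0.087652·24.5) = 0.77472 + (-0.77472)·0.11678 = 0.68425 mol/L.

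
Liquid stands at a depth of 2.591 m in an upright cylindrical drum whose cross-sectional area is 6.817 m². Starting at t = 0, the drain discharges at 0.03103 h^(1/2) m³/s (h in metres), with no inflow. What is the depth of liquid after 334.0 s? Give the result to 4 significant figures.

0.7216 m

Mass balance (ρ constant): A dh/dt = −0.03103 √h.
This is separable: 2 d(√h)/dt = −0.03103/A, so √h = √h₀ − (0.03103/(2A)) t.
√h = √2.591 − 0.03103·334.0/(2·6.817) = 1.60966 − 0.760160 = 0.849498.
h = 0.849498² = 0.721648 m.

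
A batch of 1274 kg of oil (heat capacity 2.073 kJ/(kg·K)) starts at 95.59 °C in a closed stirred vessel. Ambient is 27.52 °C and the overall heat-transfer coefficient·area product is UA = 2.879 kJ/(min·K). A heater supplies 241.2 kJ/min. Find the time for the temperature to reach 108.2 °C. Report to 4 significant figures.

1489 min

Lumped-capacitance energy balance: M c_p dT/dt = UA(T_amb − T) + Q̇.
τ = M c_p/UA = 917.333 min; T_ss = T_amb + Q̇/UA = 27.52 + 241.2/2.879 = 111.299 °C.
T(t) = T_ss + (T₀ − T_ss)e^(−t/τ); set T = 108.2:
t = −τ ln[(T − T_ss)/(T₀ − T_ss)] = −917.333 · ln(0.197280) = 1488.95 min.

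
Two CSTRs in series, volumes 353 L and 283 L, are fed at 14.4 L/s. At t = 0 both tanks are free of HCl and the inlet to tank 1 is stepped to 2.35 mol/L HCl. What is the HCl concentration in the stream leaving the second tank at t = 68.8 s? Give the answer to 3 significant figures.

1.92 mol/L

Each tank obeys Vᵢ dCᵢ/dt = Q(Cᵢ₋₁ − Cᵢ), so τᵢ = Vᵢ/Q.
τ₁ = 353/14.4 = 24.514 s; τ₂ = 283/14.4 = 19.653 s.
Tank 1: C₁ = C_in(1 − e^(−t/τ₁)). Tank 2 (τ₁ ≠ τ₂): C₂ = C_in[1 − (τ₁ e^(−t/τ₁) − τ₂ e^(−t/τ₂))/(τ₁ − τ₂)].
At t = 68.8: e^(−t/τ₁) = 0.060412, e^(−t/τ₂) = 0.030174.
C₂ = 2.35·[1 − (24.514·0.060412 − 19.653·0.030174)/(4.8611)] = 2.35·0.81734 = 1.9208 mol/L.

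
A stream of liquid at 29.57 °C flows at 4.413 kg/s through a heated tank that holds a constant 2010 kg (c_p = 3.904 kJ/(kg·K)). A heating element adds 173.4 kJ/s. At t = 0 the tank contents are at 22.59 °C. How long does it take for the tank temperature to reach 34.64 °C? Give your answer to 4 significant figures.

Unsteady energy balance on the tank contents: M c_p dT/dt = ṁ c_p (T_in − T) + 173.4.
τ = M/ṁ = 455.472 s; T_ss = T_in + Q̇/(ṁ c_p) = 39.6348 °C.
T(t) = T_ss + (T₀ − T_ss) e^(−t/τ). Set T = 34.64:
e^(−t/τ) = (34.64 − 39.6348)/(22.59 − 39.6348) = 0.293040
t = −455.472 · ln(0.293040) = 559.068 s.

559.1 s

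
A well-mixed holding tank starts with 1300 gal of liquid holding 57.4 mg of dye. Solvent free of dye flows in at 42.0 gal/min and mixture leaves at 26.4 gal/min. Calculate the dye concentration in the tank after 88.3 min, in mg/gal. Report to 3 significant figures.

0.00631 mg/gal

Total volume: dV/dt = Q_in − Q_out = 15.600 gal/min, so V(t) = 1300 + 15.600 t and V(88.3) = 2677.5 gal.
Solute balance: dm/dt = 0 − Q_out C = −Q_out m/V(t).
dm/m = −Q_out dt/(V₀ + 15.600 t); integrating gives ln(m/m₀) = −(Q_out/(Q_in−Q_out)) ln(V/V₀).
m = m₀ (V₀/V)^(Q_out/(Q_in−Q_out)) = 57.4 × (1300/2677.5)^(1.6923) = 16.900 mg.
C = m/V = 16.900/2677.5 = 0.0063120 mg/gal.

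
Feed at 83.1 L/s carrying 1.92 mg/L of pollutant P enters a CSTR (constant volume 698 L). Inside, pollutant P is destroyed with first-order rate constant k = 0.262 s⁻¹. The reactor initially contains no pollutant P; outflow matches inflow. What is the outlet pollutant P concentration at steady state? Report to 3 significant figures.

0.600 mg/L

V dC/dt = Q(C_in − C) − k V C.
Steady state (dC/dt = 0): C_ss = Q C_in/(Q + kV) = C_in/(1 + kV/Q).
C_ss = 83.1·1.92/(83.1 + 0.262·698) = 159.55/265.98 = 0.59987 mg/L.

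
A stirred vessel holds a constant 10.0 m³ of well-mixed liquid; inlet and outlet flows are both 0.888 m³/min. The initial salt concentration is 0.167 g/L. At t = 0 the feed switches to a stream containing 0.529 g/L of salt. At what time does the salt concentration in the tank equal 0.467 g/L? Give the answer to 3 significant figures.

19.9 min

Mass balance on the solute (V constant): V dC/dt = Q(C_in − C), so τ = V/Q = 11.261 min.
C(t) = C_in + (C₀ − C_in) e^(−t/τ). Set C = 0.467 and solve for t:
e^(−t/τ) = (C − C_in)/(C₀ − C_in) = (0.467 − 0.529)/(0.167 − 0.529) = 0.17127
t = −τ ln(…) = 11.261 × 1.7645 = 19.871 min.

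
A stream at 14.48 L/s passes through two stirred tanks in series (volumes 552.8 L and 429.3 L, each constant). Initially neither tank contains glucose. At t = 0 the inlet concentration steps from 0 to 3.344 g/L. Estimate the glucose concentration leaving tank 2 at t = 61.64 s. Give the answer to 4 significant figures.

1.819 g/L

Time constants: τᵢ = Vᵢ/Q for each well-mixed tank.
τ₁ = 552.8/14.48 = 38.1768 s; τ₂ = 429.3/14.48 = 29.6478 s.
Tank 1: C₁ = C_in(1 − e^(−t/τ₁)). Tank 2 (τ₁ ≠ τ₂): C₂ = C_in[1 − (τ₁ e^(−t/τ₁) − τ₂ e^(−t/τ₂))/(τ₁ − τ₂)].
At t = 61.64: e^(−t/τ₁) = 0.198972, e^(−t/τ₂) = 0.125046.
C₂ = 3.344·[1 − (38.1768·0.198972 − 29.6478·0.125046)/(8.52901)] = 3.344·0.544054 = 1.81932 g/L.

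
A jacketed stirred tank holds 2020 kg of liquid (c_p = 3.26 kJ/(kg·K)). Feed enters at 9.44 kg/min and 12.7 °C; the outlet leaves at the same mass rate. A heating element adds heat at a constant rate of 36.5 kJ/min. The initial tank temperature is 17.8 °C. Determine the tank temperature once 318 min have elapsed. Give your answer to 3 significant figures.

M c_p dT/dt = ṁ c_p (T_in − T) + Q̇.
Rearrange: dT/dt = (T_ss − T)/τ with τ = M/ṁ = 213.98 min and T_ss = T_in + Q̇/(ṁ c_p) = 13.886 °C.
Solution: T(t) = T_ss + (T₀ − T_ss) e^(−t/τ).
T(318) = 13.886 + (3.9139)·e^(−318/213.98) = 13.886 + (3.9139)·0.22625 = 14.772 °C.

14.8 °C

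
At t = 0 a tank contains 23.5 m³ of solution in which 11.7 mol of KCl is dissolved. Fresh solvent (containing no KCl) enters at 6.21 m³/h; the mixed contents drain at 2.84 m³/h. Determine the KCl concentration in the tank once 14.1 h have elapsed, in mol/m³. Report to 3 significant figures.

0.0649 mol/m³

Total volume: dV/dt = Q_in − Q_out = 3.3700 m³/h, so V(t) = 23.5 + 3.3700 t and V(14.1) = 71.017 m³.
Species balance (pure solvent in): dm/dt = −Q_out · m/V(t).
Separate: dm/m = −Q_out dt/V(t) ⇒ ln(m/m₀) = −(Q_out/(Q_in−Q_out)) ln(V/V₀).
m = m₀ (V₀/V)^(Q_out/(Q_in−Q_out)) = 11.7 × (23.5/71.017)^(0.84273) = 4.6071 mol.
C = m/V = 4.6071/71.017 = 0.064873 mol/m³.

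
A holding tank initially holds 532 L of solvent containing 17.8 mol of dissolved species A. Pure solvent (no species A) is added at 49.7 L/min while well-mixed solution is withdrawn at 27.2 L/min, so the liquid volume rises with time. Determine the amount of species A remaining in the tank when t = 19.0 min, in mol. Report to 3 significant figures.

Let m(t) be the amount of species A. Volume: V(t) = V₀ + (Q_in − Q_out) t = 532 + 22.500 t; V(19.0) = 959.50 L.
Solute balance: dm/dt = 0 − Q_out C = −Q_out m/V(t).
dm/m = −Q_out dt/(V₀ + 22.500 t); integrating gives ln(m/m₀) = −(Q_out/(Q_in−Q_out)) ln(V/V₀).
m = m₀ (V₀/V)^(Q_out/(Q_in−Q_out)) = 17.8 × (532/959.50)^(1.2089) = 8.7254 mol.

8.73 mol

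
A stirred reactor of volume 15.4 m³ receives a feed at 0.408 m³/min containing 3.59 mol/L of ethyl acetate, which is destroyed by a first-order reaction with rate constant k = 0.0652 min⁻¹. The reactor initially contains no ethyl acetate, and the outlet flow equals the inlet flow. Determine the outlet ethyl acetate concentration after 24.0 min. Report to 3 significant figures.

V dC/dt = Q(C_in − C) − k V C.
dC/dt = (Q/V) C_in − (Q/V + k) C; effective rate a = Q/V + k = 0.026494 + 0.0652 = 0.091694 min⁻¹.
C_ss = Q C_in/(Q + kV) = 1.0373 mol/L; C(t) = C_ss + (C₀ − C_ss) e^(−a t).
C(24.0) = 1.0373 + (-1.0373)·e^(−0.091694·24.0) = 1.0373 + (-1.0373)·0.11073 = 0.92242 mol/L.

0.922 mol/L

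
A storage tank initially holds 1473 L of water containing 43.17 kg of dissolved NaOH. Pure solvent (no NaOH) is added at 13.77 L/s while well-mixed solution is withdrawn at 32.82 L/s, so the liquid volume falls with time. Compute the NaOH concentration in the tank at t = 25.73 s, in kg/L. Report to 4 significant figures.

0.02188 kg/L

Let m(t) be the amount of NaOH. Volume: V(t) = V₀ + (Q_in − Q_out) t = 1473 − 19.0500 t; V(25.73) = 982.843 L.
No NaOH enters, so dm/dt = −Q_out · (m/V).
dm/m = −Q_out dt/(V₀ − 19.0500 t); integrating gives ln(m/m₀) = −(Q_out/(Q_in−Q_out)) ln(V/V₀).
m = m₀ (V₀/V)^(Q_out/(Q_in−Q_out)) = 43.17 × (1473/982.843)^(-1.72283) = 21.5005 kg.
C = m/V = 21.5005/982.843 = 0.0218758 kg/L.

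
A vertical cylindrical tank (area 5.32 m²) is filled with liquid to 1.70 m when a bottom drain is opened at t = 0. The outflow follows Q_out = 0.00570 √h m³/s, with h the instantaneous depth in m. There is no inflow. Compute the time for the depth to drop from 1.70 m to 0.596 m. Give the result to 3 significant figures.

993 s

With no inflow, A dh/dt = −0.00570 √h.
Separate and integrate: 2(√h − √h₀) = −(0.00570/A) t.
t = 2A(√h₀ − √h)/0.00570 = 2·5.32·(√1.70 − √0.596)/0.00570
  = 10.640 × (1.3038 − 0.77201) / 0.00570 = 992.75 s.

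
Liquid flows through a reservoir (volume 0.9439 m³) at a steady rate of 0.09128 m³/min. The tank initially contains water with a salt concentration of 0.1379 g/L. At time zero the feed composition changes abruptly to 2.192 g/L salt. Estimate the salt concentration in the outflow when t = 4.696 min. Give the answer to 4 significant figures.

Species balance on the tank: V dC/dt = Q(C_in − C).
So dC/dt = (C_in − C)/τ with τ = V/Q = 0.9439/0.09128 = 10.3407 min.
This is linear first-order; C(t) = C_in + (C₀ − C_in) e^(−t/τ).
C(4.696) = 2.192 + (0.1379 − 2.192)·e^(−4.696/10.3407) = 2.192 + (-2.05410)·0.635002 = 0.887643 g/L.

0.8876 g/L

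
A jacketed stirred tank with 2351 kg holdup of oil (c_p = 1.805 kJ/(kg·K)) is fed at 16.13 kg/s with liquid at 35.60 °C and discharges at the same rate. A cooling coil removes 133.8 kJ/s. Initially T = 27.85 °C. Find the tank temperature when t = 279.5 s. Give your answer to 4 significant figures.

Heat balance on the well-mixed liquid: M c_p dT/dt = ṁ c_p (T_in − T) − 133.8.
τ = M/ṁ = 145.753 s; T_ss = T_in − Q̇/(ṁ c_p) = 35.60 − 133.8/(16.13·1.805) = 31.0044 °C.
This is linear first-order; T(t) = T_ss + (T₀ − T_ss) e^(−t/τ).
T(279.5) = 31.0044 + (-3.15438)·e^(−279.5/145.753) = 31.0044 + (-3.15438)·0.146956 = 30.5408 °C.

30.54 °C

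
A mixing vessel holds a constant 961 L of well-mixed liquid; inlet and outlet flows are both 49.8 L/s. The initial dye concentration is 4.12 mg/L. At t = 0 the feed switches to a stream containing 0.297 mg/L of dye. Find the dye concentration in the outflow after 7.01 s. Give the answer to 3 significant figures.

2.96 mg/L

Species balance on the tank: V dC/dt = Q(C_in − C).
Time constant τ = V/Q = 961/49.8 = 19.297 s.
Solution: C(t) = C_in + (C₀ − C_in) e^(−t/τ).
C(7.01) = 0.297 + (4.12 − 0.297)·e^(−7.01/19.297) = 0.297 + (3.8230)·0.69540 = 2.9555 mg/L.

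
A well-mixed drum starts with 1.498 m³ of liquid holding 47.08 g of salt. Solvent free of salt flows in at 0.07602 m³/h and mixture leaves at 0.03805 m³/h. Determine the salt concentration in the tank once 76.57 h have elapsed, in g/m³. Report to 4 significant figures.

Total volume: dV/dt = Q_in − Q_out = 0.0379700 m³/h, so V(t) = 1.498 + 0.0379700 t and V(76.57) = 4.40536 m³.
Solute balance: dm/dt = 0 − Q_out C = −Q_out m/V(t).
Separate: dm/m = −Q_out dt/V(t) ⇒ ln(m/m₀) = −(Q_out/(Q_in−Q_out)) ln(V/V₀).
m = m₀ (V₀/V)^(Q_out/(Q_in−Q_out)) = 47.08 × (1.498/4.40536)^(1.00211) = 15.9727 g.
C = m/V = 15.9727/4.40536 = 3.62575 g/m³.

3.626 g/m³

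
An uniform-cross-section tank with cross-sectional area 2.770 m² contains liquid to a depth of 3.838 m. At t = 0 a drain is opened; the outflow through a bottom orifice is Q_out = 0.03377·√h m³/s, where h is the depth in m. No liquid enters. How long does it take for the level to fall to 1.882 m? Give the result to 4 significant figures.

96.33 s

With no inflow, A dh/dt = −0.03377 √h.
Separate and integrate: 2(√h − √h₀) = −(0.03377/A) t.
t = 2A(√h₀ − √h)/0.03377 = 2·2.770·(√3.838 − √1.882)/0.03377
  = 5.54000 × (1.95908 − 1.37186) / 0.03377 = 96.3342 s.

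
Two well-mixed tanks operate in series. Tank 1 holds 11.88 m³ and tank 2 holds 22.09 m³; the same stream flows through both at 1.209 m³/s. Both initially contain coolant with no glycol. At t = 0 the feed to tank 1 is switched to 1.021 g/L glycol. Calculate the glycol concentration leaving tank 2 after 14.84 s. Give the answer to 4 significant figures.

Time constants: τᵢ = Vᵢ/Q for each well-mixed tank.
τ₁ = 11.88/1.209 = 9.82630 s; τ₂ = 22.09/1.209 = 18.2713 s.
Solving the cascade with C₁(0)=C₂(0)=0 gives C₂(t) = C_in[1 − (τ₁ e^(−t/τ₁) − τ₂ e^(−t/τ₂))/(τ₁ − τ₂)].
At t = 14.84: e^(−t/τ₁) = 0.220859, e^(−t/τ₂) = 0.443879.
C₂ = 1.021·[1 − (9.82630·0.220859 − 18.2713·0.443879)/(-8.44500)] = 1.021·0.296622 = 0.302851 g/L.

0.3029 g/L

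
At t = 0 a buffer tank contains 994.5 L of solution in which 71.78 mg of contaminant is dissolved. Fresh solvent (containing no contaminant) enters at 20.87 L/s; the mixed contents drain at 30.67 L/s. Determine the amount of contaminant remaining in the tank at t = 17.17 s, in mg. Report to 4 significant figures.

40.19 mg

Total volume: dV/dt = Q_in − Q_out = -9.80000 L/s, so V(t) = 994.5 − 9.80000 t and V(17.17) = 826.234 L.
Solute balance: dm/dt = 0 − Q_out C = −Q_out m/V(t).
Separate: dm/m = −Q_out dt/V(t) ⇒ ln(m/m₀) = −(Q_out/(Q_in−Q_out)) ln(V/V₀).
m = m₀ (V₀/V)^(Q_out/(Q_in−Q_out)) = 71.78 × (994.5/826.234)^(-3.12959) = 40.1852 mg.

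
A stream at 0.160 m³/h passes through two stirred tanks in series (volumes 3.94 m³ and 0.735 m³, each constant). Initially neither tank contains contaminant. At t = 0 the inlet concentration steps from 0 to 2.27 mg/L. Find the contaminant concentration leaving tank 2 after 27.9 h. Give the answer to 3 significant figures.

Each tank obeys Vᵢ dCᵢ/dt = Q(Cᵢ₋₁ − Cᵢ), so τᵢ = Vᵢ/Q.
τ₁ = 3.94/0.160 = 24.625 h; τ₂ = 0.735/0.160 = 4.5938 h.
Tank 1: C₁ = C_in(1 − e^(−t/τ₁)). Tank 2 (τ₁ ≠ τ₂): C₂ = C_in[1 − (τ₁ e^(−t/τ₁) − τ₂ e^(−t/τ₂))/(τ₁ − τ₂)].
At t = 27.9: e^(−t/τ₁) = 0.32207, e^(−t/τ₂) = 0.0023032.
C₂ = 2.27·[1 − (24.625·0.32207 − 4.5938·0.0023032)/(20.031)] = 2.27·0.60460 = 1.3724 mg/L.

1.37 mg/L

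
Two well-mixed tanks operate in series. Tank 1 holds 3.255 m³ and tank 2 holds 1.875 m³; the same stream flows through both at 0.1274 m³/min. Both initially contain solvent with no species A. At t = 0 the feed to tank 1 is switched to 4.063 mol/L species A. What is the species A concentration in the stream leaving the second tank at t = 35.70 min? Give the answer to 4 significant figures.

2.181 mol/L

Each tank obeys Vᵢ dCᵢ/dt = Q(Cᵢ₋₁ − Cᵢ), so τᵢ = Vᵢ/Q.
τ₁ = 3.255/0.1274 = 25.5495 min; τ₂ = 1.875/0.1274 = 14.7174 min.
Tank 1: C₁ = C_in(1 − e^(−t/τ₁)). Tank 2 (τ₁ ≠ τ₂): C₂ = C_in[1 − (τ₁ e^(−t/τ₁) − τ₂ e^(−t/τ₂))/(τ₁ − τ₂)].
At t = 35.70: e^(−t/τ₁) = 0.247266, e^(−t/τ₂) = 0.0884166.
C₂ = 4.063·[1 − (25.5495·0.247266 − 14.7174·0.0884166)/(10.8320)] = 4.063·0.536906 = 2.18145 mol/L.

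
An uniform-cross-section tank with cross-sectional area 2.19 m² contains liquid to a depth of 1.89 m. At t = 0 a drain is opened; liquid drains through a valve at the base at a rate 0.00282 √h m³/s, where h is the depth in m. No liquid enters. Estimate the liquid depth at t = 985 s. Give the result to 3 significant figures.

Mass balance (ρ constant): A dh/dt = −0.00282 √h.
This is separable: 2 d(√h)/dt = −0.00282/A, so √h = √h₀ − (0.00282/(2A)) t.
√h = √1.89 − 0.00282·985/(2·2.19) = 1.3748 − 0.63418 = 0.74059.
h = 0.74059² = 0.54848 m.

0.548 m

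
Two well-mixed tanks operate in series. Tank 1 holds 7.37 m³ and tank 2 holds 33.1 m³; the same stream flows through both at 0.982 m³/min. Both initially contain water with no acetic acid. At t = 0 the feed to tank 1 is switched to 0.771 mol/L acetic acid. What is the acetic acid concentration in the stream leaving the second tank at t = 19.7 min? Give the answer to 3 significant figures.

Each tank obeys Vᵢ dCᵢ/dt = Q(Cᵢ₋₁ − Cᵢ), so τᵢ = Vᵢ/Q.
τ₁ = 7.37/0.982 = 7.5051 min; τ₂ = 33.1/0.982 = 33.707 min.
Solving the cascade with C₁(0)=C₂(0)=0 gives C₂(t) = C_in[1 − (τ₁ e^(−t/τ₁) − τ₂ e^(−t/τ₂))/(τ₁ − τ₂)].
At t = 19.7: e^(−t/τ₁) = 0.072448, e^(−t/τ₂) = 0.55741.
C₂ = 0.771·[1 − (7.5051·0.072448 − 33.707·0.55741)/(-26.202)] = 0.771·0.30368 = 0.23414 mol/L.

0.234 mol/L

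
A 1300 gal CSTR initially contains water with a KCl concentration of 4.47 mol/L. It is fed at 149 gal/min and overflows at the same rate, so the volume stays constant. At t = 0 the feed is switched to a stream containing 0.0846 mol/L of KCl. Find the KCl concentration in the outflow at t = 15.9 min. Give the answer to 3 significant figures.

Unsteady species balance (constant V, well mixed): V dC/dt = Q(C_in − C).
So dC/dt = (C_in − C)/τ with τ = V/Q = 1300/149 = 8.7248 min.
Solution: C(t) = C_in + (C₀ − C_in) e^(−t/τ).
C(15.9) = 0.0846 + (4.47 − 0.0846)·e^(−15.9/8.7248) = 0.0846 + (4.3854)·0.16164 = 0.79346 mol/L.

0.793 mol/L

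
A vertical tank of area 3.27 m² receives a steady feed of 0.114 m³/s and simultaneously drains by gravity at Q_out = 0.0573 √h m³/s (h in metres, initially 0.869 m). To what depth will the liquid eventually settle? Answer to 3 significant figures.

3.96 m

Level balance: A dh/dt = 0.114 − 0.0573 √h. Setting dh/dt = 0:
Q_in = 0.0573 √h_ss ⇒ √h_ss = 0.114/0.0573 = 1.9895.
h_ss = 1.9895² = 3.9582 m. (Since h₀ = 0.869 m < h_ss, the level will rise toward this value.)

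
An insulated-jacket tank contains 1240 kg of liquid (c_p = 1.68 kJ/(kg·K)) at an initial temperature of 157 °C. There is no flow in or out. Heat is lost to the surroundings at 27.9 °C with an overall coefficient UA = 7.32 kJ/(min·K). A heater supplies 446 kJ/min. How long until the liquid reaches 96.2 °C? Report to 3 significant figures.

M c_p dT/dt = −UA(T − T_amb) + Q̇.
τ = M c_p/UA = 284.59 min; T_ss = T_amb + Q̇/UA = 27.9 + 446/7.32 = 88.829 °C.
T(t) = T_ss + (T₀ − T_ss)e^(−t/τ); set T = 96.2:
t = −τ ln[(T − T_ss)/(T₀ − T_ss)] = −284.59 · ln(0.10813) = 633.06 min.

633 min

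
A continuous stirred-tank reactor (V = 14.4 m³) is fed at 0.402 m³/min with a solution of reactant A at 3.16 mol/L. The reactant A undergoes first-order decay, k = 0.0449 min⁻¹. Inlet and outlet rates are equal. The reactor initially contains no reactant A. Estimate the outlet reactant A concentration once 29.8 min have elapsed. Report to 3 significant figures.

1.07 mol/L

Accumulation = in − out − consumed: V dC/dt = Q C_in − Q C − k V C.
This is linear with rate a = Q/V + k = 0.072817 min⁻¹.
C_ss = Q C_in/(Q + kV) = 1.2115 mol/L; C(t) = C_ss + (C₀ − C_ss) e^(−a t).
C(29.8) = 1.2115 + (-1.2115)·e^(−0.072817·29.8) = 1.2115 + (-1.2115)·0.11418 = 1.0732 mol/L.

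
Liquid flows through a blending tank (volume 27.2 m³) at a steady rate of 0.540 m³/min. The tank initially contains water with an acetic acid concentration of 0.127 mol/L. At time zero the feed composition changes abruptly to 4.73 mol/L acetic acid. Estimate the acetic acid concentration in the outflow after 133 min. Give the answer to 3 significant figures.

Transient balance on the dissolved component: V dC/dt = Q(C_in − C).
Time constant τ = V/Q = 27.2/0.540 = 50.370 min.
Solution: C(t) = C_in + (C₀ − C_in) e^(−t/τ).
C(133) = 4.73 + (0.127 − 4.73)·e^(−133/50.370) = 4.73 + (-4.6030)·0.071330 = 4.4017 mol/L.

4.40 mol/L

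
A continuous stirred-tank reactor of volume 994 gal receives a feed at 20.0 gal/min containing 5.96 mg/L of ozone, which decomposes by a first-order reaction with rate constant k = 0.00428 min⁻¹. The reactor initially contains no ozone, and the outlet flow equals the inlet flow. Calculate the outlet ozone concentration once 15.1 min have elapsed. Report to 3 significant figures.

1.51 mg/L

V dC/dt = Q(C_in − C) − k V C.
dC/dt = (Q/V) C_in − (Q/V + k) C; effective rate a = Q/V + k = 0.020121 + 0.00428 = 0.024401 min⁻¹.
C_ss = Q C_in/(Q + kV) = 4.9146 mg/L; C(t) = C_ss + (C₀ − C_ss) e^(−a t).
C(15.1) = 4.9146 + (-4.9146)·e^(−0.024401·15.1) = 4.9146 + (-4.9146)·0.69181 = 1.5147 mg/L.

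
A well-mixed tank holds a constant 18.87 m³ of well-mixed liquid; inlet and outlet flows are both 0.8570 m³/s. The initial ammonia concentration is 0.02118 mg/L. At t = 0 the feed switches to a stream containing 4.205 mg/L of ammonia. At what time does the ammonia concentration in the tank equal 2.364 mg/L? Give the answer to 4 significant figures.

Accumulation = in − out for the solute gives V dC/dt = Q(C_in − C), so τ = V/Q = 22.0187 s.
C(t) = C_in + (C₀ − C_in) e^(−t/τ). Set C = 2.364 and solve for t:
e^(−t/τ) = (C − C_in)/(C₀ − C_in) = (2.364 − 4.205)/(0.02118 − 4.205) = 0.440028
t = −τ ln(…) = 22.0187 × 0.820916 = 18.0755 s.

18.08 s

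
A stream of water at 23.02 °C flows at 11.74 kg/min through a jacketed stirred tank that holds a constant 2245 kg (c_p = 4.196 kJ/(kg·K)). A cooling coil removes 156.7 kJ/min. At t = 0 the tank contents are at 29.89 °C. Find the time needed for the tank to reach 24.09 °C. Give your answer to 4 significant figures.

164.6 min

M c_p dT/dt = ṁ c_p (T_in − T) − Q̇.
τ = M/ṁ = 191.227 min; T_ss = T_in − Q̇/(ṁ c_p) = 19.8390 °C.
T(t) = T_ss + (T₀ − T_ss) e^(−t/τ). Set T = 24.09:
e^(−t/τ) = (24.09 − 19.8390)/(29.89 − 19.8390) = 0.422944
t = −191.227 · ln(0.422944) = 164.554 min.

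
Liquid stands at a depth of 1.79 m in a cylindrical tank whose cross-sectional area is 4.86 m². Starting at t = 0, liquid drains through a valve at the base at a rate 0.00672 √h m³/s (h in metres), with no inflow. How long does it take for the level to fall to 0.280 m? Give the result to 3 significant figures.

1170 s

A dh/dt = −Q_out = −0.00672 √h.
Separate and integrate: 2(√h − √h₀) = −(0.00672/A) t.
t = 2A(√h₀ − √h)/0.00672 = 2·4.86·(√1.79 − √0.280)/0.00672
  = 9.7200 × (1.3379 − 0.52915) / 0.00672 = 1169.8 s.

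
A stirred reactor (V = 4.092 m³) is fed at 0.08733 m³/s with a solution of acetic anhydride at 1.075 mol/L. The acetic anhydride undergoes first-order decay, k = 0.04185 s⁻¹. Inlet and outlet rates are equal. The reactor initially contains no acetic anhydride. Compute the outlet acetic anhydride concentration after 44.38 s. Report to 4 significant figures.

0.3411 mol/L

Species balance: V dC/dt = Q C_in − Q C − k V C.
This is linear with rate a = Q/V + k = 0.0631916 s⁻¹.
C_ss = Q C_in/(Q + kV) = 0.363059 mol/L; C(t) = C_ss + (C₀ − C_ss) e^(−a t).
C(44.38) = 0.363059 + (-0.363059)·e^(−0.0631916·44.38) = 0.363059 + (-0.363059)·0.0605404 = 0.341079 mol/L.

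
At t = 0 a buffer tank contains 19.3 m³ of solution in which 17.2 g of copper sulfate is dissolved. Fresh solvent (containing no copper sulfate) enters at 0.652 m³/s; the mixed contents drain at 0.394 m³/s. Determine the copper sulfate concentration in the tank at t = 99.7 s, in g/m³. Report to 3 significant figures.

0.105 g/m³

Let m(t) be the amount of copper sulfate. Volume: V(t) = V₀ + (Q_in − Q_out) t = 19.3 + 0.25800 t; V(99.7) = 45.023 m³.
Species balance (pure solvent in): dm/dt = −Q_out · m/V(t).
Separate: dm/m = −Q_out dt/V(t) ⇒ ln(m/m₀) = −(Q_out/(Q_in−Q_out)) ln(V/V₀).
m = m₀ (V₀/V)^(Q_out/(Q_in−Q_out)) = 17.2 × (19.3/45.023)^(1.5271) = 4.7178 g.
C = m/V = 4.7178/45.023 = 0.10479 g/m³.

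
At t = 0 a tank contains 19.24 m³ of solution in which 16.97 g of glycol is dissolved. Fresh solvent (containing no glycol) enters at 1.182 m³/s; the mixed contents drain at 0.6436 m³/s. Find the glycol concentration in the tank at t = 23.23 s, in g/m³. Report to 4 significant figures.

Total volume: dV/dt = Q_in − Q_out = 0.538400 m³/s, so V(t) = 19.24 + 0.538400 t and V(23.23) = 31.7470 m³.
Solute balance: dm/dt = 0 − Q_out C = −Q_out m/V(t).
Separate: dm/m = −Q_out dt/V(t) ⇒ ln(m/m₀) = −(Q_out/(Q_in−Q_out)) ln(V/V₀).
m = m₀ (V₀/V)^(Q_out/(Q_in−Q_out)) = 16.97 × (19.24/31.7470)^(1.19539) = 9.32580 g.
C = m/V = 9.32580/31.7470 = 0.293753 g/m³.

0.2938 g/m³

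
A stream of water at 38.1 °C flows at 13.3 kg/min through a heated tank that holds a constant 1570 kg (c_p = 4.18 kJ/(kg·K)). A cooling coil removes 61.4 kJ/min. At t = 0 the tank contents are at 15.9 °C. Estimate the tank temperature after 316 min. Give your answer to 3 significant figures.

35.5 °C

Energy balance: M c_p dT/dt = ṁ c_p (T_in − T) − 61.4.
τ = M/ṁ = 118.05 min; T_ss = T_in − Q̇/(ṁ c_p) = 38.1 − 61.4/(13.3·4.18) = 36.996 °C.
Integrating: T(t) = T_ss + (T₀ − T_ss) e^(−t/τ).
T(316) = 36.996 + (-21.096)·e^(−316/118.05) = 36.996 + (-21.096)·0.068773 = 35.545 °C.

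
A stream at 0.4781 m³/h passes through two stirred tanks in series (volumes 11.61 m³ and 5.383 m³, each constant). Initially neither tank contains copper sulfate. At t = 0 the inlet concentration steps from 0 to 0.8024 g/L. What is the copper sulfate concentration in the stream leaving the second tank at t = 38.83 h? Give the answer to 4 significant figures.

Each tank obeys Vᵢ dCᵢ/dt = Q(Cᵢ₋₁ − Cᵢ), so τᵢ = Vᵢ/Q.
τ₁ = 11.61/0.4781 = 24.2836 h; τ₂ = 5.383/0.4781 = 11.2592 h.
Tank 1: C₁ = C_in(1 − e^(−t/τ₁)). Tank 2 (τ₁ ≠ τ₂): C₂ = C_in[1 − (τ₁ e^(−t/τ₁) − τ₂ e^(−t/τ₂))/(τ₁ − τ₂)].
At t = 38.83: e^(−t/τ₁) = 0.202094, e^(−t/τ₂) = 0.0317853.
C₂ = 0.8024·[1 − (24.2836·0.202094 − 11.2592·0.0317853)/(13.0245)] = 0.8024·0.650680 = 0.522106 g/L.

0.5221 g/L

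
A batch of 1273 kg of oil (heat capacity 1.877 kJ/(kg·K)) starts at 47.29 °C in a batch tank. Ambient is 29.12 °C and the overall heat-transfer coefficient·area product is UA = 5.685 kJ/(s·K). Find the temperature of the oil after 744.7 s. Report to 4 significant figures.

First-law balance (no shaft work): M c_p dT/dt = −UA(T − T_amb).
dT/dt = (T_ss − T)/τ with T_ss = T_amb = 29.1200 °C, τ = M c_p/UA = 1273·1.877/5.685 = 420.303 s.
Solution: T(t) = T_ss + (T₀ − T_ss) e^(−t/τ).
T(744.7) = 29.1200 + (18.1700)·0.170024 = 32.2093 °C.

32.21 °C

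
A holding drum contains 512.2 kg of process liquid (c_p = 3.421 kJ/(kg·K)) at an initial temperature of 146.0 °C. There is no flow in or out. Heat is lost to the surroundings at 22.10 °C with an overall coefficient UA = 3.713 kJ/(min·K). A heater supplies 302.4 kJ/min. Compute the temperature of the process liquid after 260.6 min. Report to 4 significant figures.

Unsteady energy balance on the tank contents: M c_p dT/dt = −UA(T − T_amb) + Q̇.
dT/dt = (T_ss − T)/τ with T_ss = T_amb + Q̇/UA = 22.10 + 302.4/3.713 = 103.544 °C, τ = M c_p/UA = 512.2·3.421/3.713 = 471.919 min.
Integrating: T(t) = T_ss + (T₀ − T_ss) e^(−t/τ).
T(260.6) = 103.544 + (42.4564)·0.575674 = 127.985 °C.

128.0 °C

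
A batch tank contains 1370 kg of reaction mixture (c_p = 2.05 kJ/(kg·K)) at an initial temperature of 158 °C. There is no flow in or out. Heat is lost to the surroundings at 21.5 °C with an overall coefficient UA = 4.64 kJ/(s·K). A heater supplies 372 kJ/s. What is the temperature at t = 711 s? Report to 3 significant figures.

119 °C

M c_p dT/dt = −UA(T − T_amb) + Q̇.
dT/dt = (T_ss − T)/τ with T_ss = T_amb + Q̇/UA = 21.5 + 372/4.64 = 101.67 °C, τ = M c_p/UA = 1370·2.05/4.64 = 605.28 s.
This is linear first-order; T(t) = T_ss + (T₀ − T_ss) e^(−t/τ).
T(711) = 101.67 + (56.328)·0.30892 = 119.07 °C.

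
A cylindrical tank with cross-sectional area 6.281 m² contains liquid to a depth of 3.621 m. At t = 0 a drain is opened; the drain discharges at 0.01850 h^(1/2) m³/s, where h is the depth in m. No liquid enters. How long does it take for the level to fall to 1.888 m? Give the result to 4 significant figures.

With no inflow, A dh/dt = −0.01850 √h.
Separate and integrate: 2(√h − √h₀) = −(0.01850/A) t.
t = 2A(√h₀ − √h)/0.01850 = 2·6.281·(√3.621 − √1.888)/0.01850
  = 12.5620 × (1.90289 − 1.37405) / 0.01850 = 359.102 s.

359.1 s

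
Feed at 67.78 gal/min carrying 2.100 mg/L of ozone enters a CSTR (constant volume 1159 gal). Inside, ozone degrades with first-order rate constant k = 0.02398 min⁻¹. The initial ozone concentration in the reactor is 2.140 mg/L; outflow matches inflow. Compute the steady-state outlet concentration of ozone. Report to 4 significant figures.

1.489 mg/L

V dC/dt = Q(C_in − C) − k V C.
Steady state (dC/dt = 0): C_ss = Q C_in/(Q + kV) = C_in/(1 + kV/Q).
C_ss = 67.78·2.100/(67.78 + 0.02398·1159) = 142.338/95.5728 = 1.48931 mg/L.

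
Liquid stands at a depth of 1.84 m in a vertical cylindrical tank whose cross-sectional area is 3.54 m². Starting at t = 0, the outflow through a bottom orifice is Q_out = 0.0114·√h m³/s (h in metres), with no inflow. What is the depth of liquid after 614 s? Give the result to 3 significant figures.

0.135 m

With no inflow, A dh/dt = −0.0114 √h.
This is separable: 2 d(√h)/dt = −0.0114/A, so √h = √h₀ − (0.0114/(2A)) t.
√h = √1.84 − 0.0114·614/(2·3.54) = 1.3565 − 0.98864 = 0.36782.
h = 0.36782² = 0.13529 m.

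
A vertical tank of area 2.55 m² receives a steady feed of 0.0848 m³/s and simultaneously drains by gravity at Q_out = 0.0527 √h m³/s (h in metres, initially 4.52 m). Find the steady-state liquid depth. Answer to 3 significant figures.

2.59 m

A dh/dt = Q_in − 0.0527 √h. Steady state requires inflow = outflow:
Q_in = 0.0527 √h_ss ⇒ √h_ss = 0.0848/0.0527 = 1.6091.
h_ss = 1.6091² = 2.5892 m. (Since h₀ = 4.52 m > h_ss, the level will fall toward this value.)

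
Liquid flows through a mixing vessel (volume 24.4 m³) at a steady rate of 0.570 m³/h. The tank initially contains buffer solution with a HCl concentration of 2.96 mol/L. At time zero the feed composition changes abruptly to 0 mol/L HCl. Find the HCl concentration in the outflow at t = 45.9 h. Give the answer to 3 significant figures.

1.01 mol/L

Mass balance on the solute (V constant): V dC/dt = Q(C_in − C).
So dC/dt = (C_in − C)/τ with τ = V/Q = 24.4/0.570 = 42.807 h.
Solution: C(t) = C_in + (C₀ − C_in) e^(−t/τ).
C(45.9) = 0 + (2.96 − 0)·e^(−45.9/42.807) = 0 + (2.9600)·0.34224 = 1.0130 mol/L.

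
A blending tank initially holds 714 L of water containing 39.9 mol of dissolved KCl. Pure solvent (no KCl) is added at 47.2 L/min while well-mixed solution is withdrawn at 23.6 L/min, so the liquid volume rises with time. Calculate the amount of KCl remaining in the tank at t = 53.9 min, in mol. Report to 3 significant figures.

14.3 mol

Let m(t) be the amount of KCl. Volume: V(t) = V₀ + (Q_in − Q_out) t = 714 + 23.600 t; V(53.9) = 1986.0 L.
Solute balance: dm/dt = 0 − Q_out C = −Q_out m/V(t).
dm/m = −Q_out dt/(V₀ + 23.600 t); integrating gives ln(m/m₀) = −(Q_out/(Q_in−Q_out)) ln(V/V₀).
m = m₀ (V₀/V)^(Q_out/(Q_in−Q_out)) = 39.9 × (714/1986.0)^(1.0000) = 14.344 mol.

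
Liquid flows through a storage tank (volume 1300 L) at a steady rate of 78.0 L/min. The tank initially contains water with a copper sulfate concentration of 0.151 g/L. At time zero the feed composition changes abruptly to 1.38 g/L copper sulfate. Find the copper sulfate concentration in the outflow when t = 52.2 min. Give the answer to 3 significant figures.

Unsteady species balance (constant V, well mixed): V dC/dt = Q(C_in − C).
Time constant τ = V/Q = 1300/78.0 = 16.667 min.
Solution: C(t) = C_in + (C₀ − C_in) e^(−t/τ).
C(52.2) = 1.38 + (0.151 − 1.38)·e^(−52.2/16.667) = 1.38 + (-1.2290)·0.043630 = 1.3264 g/L.

1.33 g/L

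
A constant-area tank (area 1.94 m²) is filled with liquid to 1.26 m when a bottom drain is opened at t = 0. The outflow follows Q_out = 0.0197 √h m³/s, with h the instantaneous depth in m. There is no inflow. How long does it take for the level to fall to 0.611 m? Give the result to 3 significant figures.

67.1 s

With no inflow, A dh/dt = −0.0197 √h.
∫ h^(−1/2) dh = −(0.0197/A) ∫ dt, giving 2√h = 2√h₀ − (0.0197/A) t.
t = 2A(√h₀ − √h)/0.0197 = 2·1.94·(√1.26 − √0.611)/0.0197
  = 3.8800 × (1.1225 − 0.78166) / 0.0197 = 67.128 s.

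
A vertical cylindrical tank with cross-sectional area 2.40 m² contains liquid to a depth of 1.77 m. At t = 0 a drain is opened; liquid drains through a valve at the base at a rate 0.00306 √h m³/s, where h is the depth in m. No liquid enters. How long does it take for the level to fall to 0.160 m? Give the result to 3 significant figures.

A dh/dt = −Q_out = −0.00306 √h.
Separate and integrate: 2(√h − √h₀) = −(0.00306/A) t.
t = 2A(√h₀ − √h)/0.00306 = 2·2.40·(√1.77 − √0.160)/0.00306
  = 4.8000 × (1.3304 − 0.40000) / 0.00306 = 1459.5 s.

1460 s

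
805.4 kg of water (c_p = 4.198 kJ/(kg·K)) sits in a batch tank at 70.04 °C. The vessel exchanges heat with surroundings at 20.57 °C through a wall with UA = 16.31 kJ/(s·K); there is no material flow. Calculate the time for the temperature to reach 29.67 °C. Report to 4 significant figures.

351.0 s

M c_p dT/dt = −UA(T − T_amb).
τ = M c_p/UA = 207.300 s; T_ss = T_amb = 20.5700 °C.
T(t) = T_ss + (T₀ − T_ss)e^(−t/τ); set T = 29.67:
t = −τ ln[(T − T_ss)/(T₀ − T_ss)] = −207.300 · ln(0.183950) = 350.979 s.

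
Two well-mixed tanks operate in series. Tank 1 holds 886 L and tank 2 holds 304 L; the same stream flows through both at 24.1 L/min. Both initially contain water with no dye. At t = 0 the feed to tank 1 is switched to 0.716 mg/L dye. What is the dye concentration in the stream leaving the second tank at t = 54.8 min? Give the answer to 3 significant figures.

Time constants: τᵢ = Vᵢ/Q for each well-mixed tank.
τ₁ = 886/24.1 = 36.763 min; τ₂ = 304/24.1 = 12.614 min.
Tank 1: C₁ = C_in(1 − e^(−t/τ₁)). Tank 2 (τ₁ ≠ τ₂): C₂ = C_in[1 − (τ₁ e^(−t/τ₁) − τ₂ e^(−t/τ₂))/(τ₁ − τ₂)].
At t = 54.8: e^(−t/τ₁) = 0.22524, e^(−t/τ₂) = 0.012980.
C₂ = 0.716·[1 − (36.763·0.22524 − 12.614·0.012980)/(24.149)] = 0.716·0.66390 = 0.47535 mg/L.

0.475 mg/L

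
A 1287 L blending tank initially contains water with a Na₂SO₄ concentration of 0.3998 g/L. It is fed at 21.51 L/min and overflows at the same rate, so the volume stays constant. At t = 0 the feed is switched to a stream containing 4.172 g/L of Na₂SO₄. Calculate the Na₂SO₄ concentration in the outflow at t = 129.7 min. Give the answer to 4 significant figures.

Species balance on the tank: V dC/dt = Q(C_in − C).
Time constant τ = V/Q = 1287/21.51 = 59.8326 min.
Solution: C(t) = C_in + (C₀ − C_in) e^(−t/τ).
C(129.7) = 4.172 + (0.3998 − 4.172)·e^(−129.7/59.8326) = 4.172 + (-3.77220)·0.114439 = 3.74031 g/L.

3.740 g/L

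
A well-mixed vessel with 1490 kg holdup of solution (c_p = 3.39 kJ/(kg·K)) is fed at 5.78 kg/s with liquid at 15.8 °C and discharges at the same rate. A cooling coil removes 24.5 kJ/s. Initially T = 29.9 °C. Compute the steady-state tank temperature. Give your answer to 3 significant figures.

Unsteady energy balance on the tank contents: M c_p dT/dt = ṁ c_p (T_in − T) − 24.5.
At steady state dT/dt = 0 ⇒ T_ss = T_in − Q̇/(ṁ c_p) = 15.8 − 24.5/(5.78·3.39) = 14.550 °C.

14.5 °C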